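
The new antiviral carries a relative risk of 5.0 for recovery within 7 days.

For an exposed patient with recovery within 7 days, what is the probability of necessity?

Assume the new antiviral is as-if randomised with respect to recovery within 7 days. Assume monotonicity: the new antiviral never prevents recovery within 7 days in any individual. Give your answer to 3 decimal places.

PN ≈ 0.800

Under exogeneity and monotonicity, PN = (RR − 1) / RR = 1 − 1/RR.
PN = (5.0 − 1) / 5.0 = 4 / 5.0 ≈ 0.8000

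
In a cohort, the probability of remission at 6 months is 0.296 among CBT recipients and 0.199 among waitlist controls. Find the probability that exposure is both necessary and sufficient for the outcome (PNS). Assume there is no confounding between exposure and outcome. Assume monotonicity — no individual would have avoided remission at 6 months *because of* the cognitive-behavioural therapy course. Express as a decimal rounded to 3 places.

Let p₁ = 0.296, p₀ = 0.199.
Under exogeneity and monotonicity, PNS = p₁ − p₀.
PNS = 0.296 − 0.199 = 0.097

PNS ≈ 0.097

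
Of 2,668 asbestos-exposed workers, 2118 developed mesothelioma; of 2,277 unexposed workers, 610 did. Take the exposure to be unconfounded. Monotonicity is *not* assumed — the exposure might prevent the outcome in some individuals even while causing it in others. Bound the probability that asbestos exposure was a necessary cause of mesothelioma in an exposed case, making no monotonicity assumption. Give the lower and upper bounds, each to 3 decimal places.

0.663 ≤ PN ≤ 0.922

p₁ = P(outcome | exposed) = 2118/2668 = 0.79385
p₀ = P(outcome | unexposed) = 610/2277 = 0.2679
Under exogeneity alone the bounds on PN are max{0,(p₁−p₀)/p₁} ≤ PN ≤ min{1,(1−p₀)/p₁}.
  lower = (p₁ − p₀)/p₁ = 0.52596 / 0.79385 ≈ 0.6625
  upper = min{1, (1 − p₀)/p₁} = 0.7321 / 0.79385 ≈ 0.9222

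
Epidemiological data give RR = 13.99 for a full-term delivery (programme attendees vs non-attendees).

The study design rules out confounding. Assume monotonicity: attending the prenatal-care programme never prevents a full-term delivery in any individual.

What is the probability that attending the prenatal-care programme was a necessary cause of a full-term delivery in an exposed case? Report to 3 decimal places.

PN ≈ 0.929

Under exogeneity and monotonicity, PN = (RR − 1) / RR = 1 − 1/RR.
PN = (13.99 − 1) / 13.99 = 12.99 / 13.99 ≈ 0.9285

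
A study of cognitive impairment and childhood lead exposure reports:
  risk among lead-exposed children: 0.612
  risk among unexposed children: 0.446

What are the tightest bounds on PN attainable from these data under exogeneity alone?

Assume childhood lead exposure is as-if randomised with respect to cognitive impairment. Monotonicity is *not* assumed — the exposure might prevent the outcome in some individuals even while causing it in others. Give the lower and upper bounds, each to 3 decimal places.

Let p₁ = 0.612, p₀ = 0.446.
Under exogeneity alone the bounds on PN are max{0,(p₁−p₀)/p₁} ≤ PN ≤ min{1,(1−p₀)/p₁}.
  lower = (p₁ − p₀)/p₁ = 0.166 / 0.612 ≈ 0.2712
  upper = min{1, (1 − p₀)/p₁} = 0.554 / 0.612 ≈ 0.9052

0.271 ≤ PN ≤ 0.905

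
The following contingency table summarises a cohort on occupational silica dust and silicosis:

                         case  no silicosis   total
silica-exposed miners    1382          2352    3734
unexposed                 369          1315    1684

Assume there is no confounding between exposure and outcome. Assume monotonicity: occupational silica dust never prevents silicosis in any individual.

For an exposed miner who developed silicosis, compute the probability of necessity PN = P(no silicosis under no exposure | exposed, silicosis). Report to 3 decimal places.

p₁ = P(outcome | exposed) = 1382/3734 = 0.37011
p₀ = P(outcome | unexposed) = 369/1684 = 0.21912
Under exogeneity and monotonicity, PN = (p₁ − p₀)/p₁.
PN = (0.37011 − 0.21912) / 0.37011 ≈ 0.4080

PN ≈ 0.408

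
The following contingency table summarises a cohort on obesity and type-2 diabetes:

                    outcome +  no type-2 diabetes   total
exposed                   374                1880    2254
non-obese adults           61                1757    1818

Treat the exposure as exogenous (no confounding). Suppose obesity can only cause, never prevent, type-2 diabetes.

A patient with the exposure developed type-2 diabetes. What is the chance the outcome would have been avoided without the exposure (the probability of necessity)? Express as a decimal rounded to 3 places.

p₁ = P(outcome | exposed) = 374/2254 = 0.16593
p₀ = P(outcome | unexposed) = 61/1818 = 0.033553
Under exogeneity and monotonicity, PN = (p₁ − p₀)/p₁.
PN = (0.16593 − 0.033553) / 0.16593 ≈ 0.7978

PN ≈ 0.798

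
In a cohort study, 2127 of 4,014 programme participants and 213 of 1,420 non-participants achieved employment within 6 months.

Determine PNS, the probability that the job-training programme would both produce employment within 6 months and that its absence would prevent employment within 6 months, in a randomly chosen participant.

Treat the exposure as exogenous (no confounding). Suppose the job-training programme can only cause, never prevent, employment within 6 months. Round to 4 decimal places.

PNS ≈ 0.3799

p₁ = P(outcome | exposed) = 2127/4014 = 0.5299
p₀ = P(outcome | unexposed) = 213/1420 = 0.15
Under exogeneity and monotonicity, PNS = p₁ − p₀.
PNS = 0.5299 − 0.15 = 0.3799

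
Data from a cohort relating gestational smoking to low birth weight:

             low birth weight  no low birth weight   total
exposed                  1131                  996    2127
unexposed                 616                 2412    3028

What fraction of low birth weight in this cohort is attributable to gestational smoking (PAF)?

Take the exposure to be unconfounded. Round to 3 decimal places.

p₁ = P(outcome | exposed) = 1131/2127 = 0.53173
p₀ = P(outcome | unexposed) = 616/3028 = 0.20343
Exposure prevalence π = 2127/5155 = 0.41261; overall risk P(Y=1) = 0.33889.
Under exogeneity, PAF = [P(Y=1) − p₀]/P(Y=1).
PAF = (0.33889 − 0.20343) / 0.33889 ≈ 0.3997

PAF ≈ 0.400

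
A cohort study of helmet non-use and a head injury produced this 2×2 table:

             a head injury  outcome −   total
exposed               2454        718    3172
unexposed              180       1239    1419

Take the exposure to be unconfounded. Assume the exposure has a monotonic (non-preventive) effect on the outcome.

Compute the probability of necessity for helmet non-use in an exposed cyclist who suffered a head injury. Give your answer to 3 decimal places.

p₁ = P(outcome | exposed) = 2454/3172 = 0.77364
p₀ = P(outcome | unexposed) = 180/1419 = 0.12685
Under exogeneity and monotonicity, PN = (p₁ − p₀)/p₁.
PN = (0.77364 − 0.12685) / 0.77364 ≈ 0.8360

PN ≈ 0.836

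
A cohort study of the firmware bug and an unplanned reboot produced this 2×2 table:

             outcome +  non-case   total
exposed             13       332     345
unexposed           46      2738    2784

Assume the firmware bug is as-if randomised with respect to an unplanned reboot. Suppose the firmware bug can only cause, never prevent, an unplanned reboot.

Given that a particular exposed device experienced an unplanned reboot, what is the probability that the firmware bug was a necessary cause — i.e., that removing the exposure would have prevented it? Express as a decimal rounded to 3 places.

PN ≈ 0.562

p₁ = P(outcome | exposed) = 13/345 = 0.037681
p₀ = P(outcome | unexposed) = 46/2784 = 0.016523
Under exogeneity and monotonicity, PN = (p₁ − p₀)/p₁.
PN = (0.037681 − 0.016523) / 0.037681 ≈ 0.5615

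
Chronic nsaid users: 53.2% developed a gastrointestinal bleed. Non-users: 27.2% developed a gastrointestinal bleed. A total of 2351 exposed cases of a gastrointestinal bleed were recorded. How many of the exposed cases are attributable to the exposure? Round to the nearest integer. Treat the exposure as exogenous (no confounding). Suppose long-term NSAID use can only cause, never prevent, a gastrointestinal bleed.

about 1149 cases

p₁ = 0.532, p₀ = 0.272.
PN = (p₁ − p₀)/p₁ = (0.532 − 0.272) / 0.532 ≈ 0.48872.
Attributable cases ≈ PN × (exposed cases) = 0.48872 × 2351 ≈ 1148.98.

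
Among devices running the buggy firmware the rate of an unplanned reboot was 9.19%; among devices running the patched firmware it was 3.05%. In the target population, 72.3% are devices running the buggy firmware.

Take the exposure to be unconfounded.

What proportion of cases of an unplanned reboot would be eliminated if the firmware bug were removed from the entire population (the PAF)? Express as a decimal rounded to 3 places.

PAF ≈ 0.593

p₁ = 0.0919, p₀ = 0.0305.
Overall risk P(Y=1) = π·p₁ + (1−π)·p₀ = 0.723×0.0919 + 0.277×0.0305 = 0.074892.
Under exogeneity, PAF = [P(Y=1) − p₀] / P(Y=1).
PAF = (0.074892 − 0.0305) / 0.074892 ≈ 0.5927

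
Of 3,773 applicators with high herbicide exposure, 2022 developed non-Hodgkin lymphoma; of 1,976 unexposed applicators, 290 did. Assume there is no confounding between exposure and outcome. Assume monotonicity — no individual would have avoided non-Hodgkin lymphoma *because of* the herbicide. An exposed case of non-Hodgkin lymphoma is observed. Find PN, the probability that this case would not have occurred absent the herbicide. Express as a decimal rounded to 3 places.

PN ≈ 0.726

p₁ = P(outcome | exposed) = 2022/3773 = 0.53591
p₀ = P(outcome | unexposed) = 290/1976 = 0.14676
Under exogeneity and monotonicity, PN = (p₁ − p₀) / p₁.
PN = (0.53591 − 0.14676) / 0.53591 = 0.38915 / 0.53591 ≈ 0.7261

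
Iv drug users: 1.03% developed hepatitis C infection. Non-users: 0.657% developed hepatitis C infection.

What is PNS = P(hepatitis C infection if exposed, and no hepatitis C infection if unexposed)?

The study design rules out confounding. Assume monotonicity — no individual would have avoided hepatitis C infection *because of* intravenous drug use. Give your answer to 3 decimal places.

PNS ≈ 0.004

p₁ = 0.0103, p₀ = 0.00657.
Under exogeneity and monotonicity, PNS = p₁ − p₀.
PNS = 0.0103 − 0.00657 = 0.00373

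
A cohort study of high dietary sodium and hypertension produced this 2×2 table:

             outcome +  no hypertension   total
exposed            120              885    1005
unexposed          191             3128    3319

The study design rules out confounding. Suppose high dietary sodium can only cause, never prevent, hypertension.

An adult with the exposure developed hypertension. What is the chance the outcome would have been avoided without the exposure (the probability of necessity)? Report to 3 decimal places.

PN ≈ 0.518

p₁ = P(outcome | exposed) = 120/1005 = 0.1194
p₀ = P(outcome | unexposed) = 191/3319 = 0.057547
Under exogeneity and monotonicity, PN = (p₁ − p₀)/p₁.
PN = (0.1194 − 0.057547) / 0.1194 ≈ 0.5180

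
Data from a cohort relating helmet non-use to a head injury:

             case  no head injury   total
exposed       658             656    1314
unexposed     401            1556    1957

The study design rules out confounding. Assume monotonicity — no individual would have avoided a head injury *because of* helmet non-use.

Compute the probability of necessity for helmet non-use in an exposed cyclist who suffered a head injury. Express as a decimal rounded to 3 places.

p₁ = P(outcome | exposed) = 658/1314 = 0.50076
p₀ = P(outcome | unexposed) = 401/1957 = 0.20491
Under exogeneity and monotonicity, PN = (p₁ − p₀) / p₁.
PN = (0.50076 − 0.20491) / 0.50076 = 0.29586 / 0.50076 ≈ 0.5908

PN ≈ 0.591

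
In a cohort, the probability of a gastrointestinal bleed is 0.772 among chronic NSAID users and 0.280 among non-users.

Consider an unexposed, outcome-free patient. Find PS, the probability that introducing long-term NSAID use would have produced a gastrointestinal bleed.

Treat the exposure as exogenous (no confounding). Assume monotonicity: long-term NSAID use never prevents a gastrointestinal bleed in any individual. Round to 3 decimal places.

Let p₁ = 0.772, p₀ = 0.28.
Under exogeneity and monotonicity, PS = (p₁ − p₀) / (1 − p₀).
PS = (0.772 − 0.28) / (1 − 0.28) = 0.492 / 0.72 ≈ 0.6833

PS ≈ 0.683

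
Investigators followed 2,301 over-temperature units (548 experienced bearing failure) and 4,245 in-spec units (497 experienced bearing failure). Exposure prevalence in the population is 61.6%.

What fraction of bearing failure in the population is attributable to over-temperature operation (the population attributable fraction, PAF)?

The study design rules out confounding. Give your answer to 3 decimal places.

p₁ = P(outcome | exposed) = 548/2301 = 0.23816
p₀ = P(outcome | unexposed) = 497/4245 = 0.11708
Overall risk P(Y=1) = π·p₁ + (1−π)·p₀ = 0.616×0.23816 + 0.384×0.11708 = 0.19166.
Under exogeneity, PAF = [P(Y=1) − p₀] / P(Y=1).
PAF = (0.19166 − 0.11708) / 0.19166 ≈ 0.3891

PAF ≈ 0.389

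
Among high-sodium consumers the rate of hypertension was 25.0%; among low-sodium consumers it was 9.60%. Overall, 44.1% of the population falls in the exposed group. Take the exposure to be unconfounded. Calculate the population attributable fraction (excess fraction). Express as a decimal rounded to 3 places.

p₁ = 0.25, p₀ = 0.096.
Overall risk P(Y=1) = π·p₁ + (1−π)·p₀ = 0.441×0.25 + 0.559×0.096 = 0.16391.
Under exogeneity, PAF = [P(Y=1) − p₀] / P(Y=1).
PAF = (0.16391 − 0.096) / 0.16391 ≈ 0.4143

PAF ≈ 0.414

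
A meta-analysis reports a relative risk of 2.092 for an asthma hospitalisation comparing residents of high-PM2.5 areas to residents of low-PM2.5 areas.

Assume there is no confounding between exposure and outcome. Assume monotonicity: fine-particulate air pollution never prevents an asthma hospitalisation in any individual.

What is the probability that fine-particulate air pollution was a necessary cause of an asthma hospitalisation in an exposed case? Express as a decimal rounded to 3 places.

Under exogeneity and monotonicity, PN = (RR − 1) / RR = 1 − 1/RR.
PN = (2.092 − 1) / 2.092 = 1.092 / 2.092 ≈ 0.5220

PN ≈ 0.522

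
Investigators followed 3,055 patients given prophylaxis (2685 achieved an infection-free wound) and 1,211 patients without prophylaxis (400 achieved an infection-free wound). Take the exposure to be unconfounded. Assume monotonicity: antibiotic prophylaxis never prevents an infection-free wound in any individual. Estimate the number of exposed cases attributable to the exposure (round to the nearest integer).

p₁ = P(outcome | exposed) = 2685/3055 = 0.87889
p₀ = P(outcome | unexposed) = 400/1211 = 0.33031
PN = (p₁ − p₀)/p₁ = (0.87889 − 0.33031) / 0.87889 ≈ 0.62418.
Attributable cases ≈ PN × (exposed cases) = 0.62418 × 2685 ≈ 1675.92.

about 1676 cases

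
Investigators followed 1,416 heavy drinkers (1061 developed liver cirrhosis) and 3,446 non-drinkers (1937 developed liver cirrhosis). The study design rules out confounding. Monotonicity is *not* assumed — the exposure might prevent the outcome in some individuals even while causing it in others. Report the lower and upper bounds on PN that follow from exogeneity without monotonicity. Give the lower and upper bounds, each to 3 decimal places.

0.250 ≤ PN ≤ 0.584

p₁ = P(outcome | exposed) = 1061/1416 = 0.74929
p₀ = P(outcome | unexposed) = 1937/3446 = 0.5621
Under exogeneity alone the bounds on PN are max{0,(p₁−p₀)/p₁} ≤ PN ≤ min{1,(1−p₀)/p₁}.
  lower = (p₁ − p₀)/p₁ = 0.18719 / 0.74929 ≈ 0.2498
  upper = min{1, (1 − p₀)/p₁} = 0.4379 / 0.74929 ≈ 0.5844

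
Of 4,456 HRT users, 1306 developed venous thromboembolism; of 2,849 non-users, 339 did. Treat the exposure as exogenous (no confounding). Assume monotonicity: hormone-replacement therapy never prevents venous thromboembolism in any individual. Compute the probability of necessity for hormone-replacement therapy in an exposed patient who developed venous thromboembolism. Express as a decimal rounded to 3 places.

PN ≈ 0.594

p₁ = P(outcome | exposed) = 1306/4456 = 0.29309
p₀ = P(outcome | unexposed) = 339/2849 = 0.11899
Under exogeneity and monotonicity, PN = (p₁ − p₀) / p₁.
PN = (0.29309 − 0.11899) / 0.29309 = 0.1741 / 0.29309 ≈ 0.5940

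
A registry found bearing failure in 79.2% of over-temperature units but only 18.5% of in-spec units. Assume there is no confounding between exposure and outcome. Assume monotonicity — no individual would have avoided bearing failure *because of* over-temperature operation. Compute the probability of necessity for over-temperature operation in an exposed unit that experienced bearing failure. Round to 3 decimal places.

PN ≈ 0.766

p₁ = 0.792, p₀ = 0.185.
Under exogeneity and monotonicity, PN = (p₁ − p₀) / p₁.
PN = (0.792 − 0.185) / 0.792 = 0.607 / 0.792 ≈ 0.7664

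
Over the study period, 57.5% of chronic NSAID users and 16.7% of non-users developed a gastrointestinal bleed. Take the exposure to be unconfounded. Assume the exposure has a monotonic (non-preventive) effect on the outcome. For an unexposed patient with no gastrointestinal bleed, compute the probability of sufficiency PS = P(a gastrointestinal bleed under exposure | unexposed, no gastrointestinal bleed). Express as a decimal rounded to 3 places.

p₁ = 0.575, p₀ = 0.167.
Under exogeneity and monotonicity, PS = (p₁ − p₀) / (1 − p₀).
PS = (0.575 − 0.167) / (1 − 0.167) = 0.408 / 0.833 ≈ 0.4898

PS ≈ 0.490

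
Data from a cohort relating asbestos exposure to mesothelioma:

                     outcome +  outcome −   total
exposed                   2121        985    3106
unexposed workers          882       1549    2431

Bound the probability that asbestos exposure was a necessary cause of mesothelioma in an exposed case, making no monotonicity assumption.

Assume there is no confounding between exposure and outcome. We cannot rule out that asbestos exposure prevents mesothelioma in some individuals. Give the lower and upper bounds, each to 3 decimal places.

p₁ = P(outcome | exposed) = 2121/3106 = 0.68287
p₀ = P(outcome | unexposed) = 882/2431 = 0.36281
Under exogeneity alone the bounds on PN are max{0,(p₁−p₀)/p₁} ≤ PN ≤ min{1,(1−p₀)/p₁}.
  lower = (p₁ − p₀)/p₁ = 0.32006 / 0.68287 ≈ 0.4687
  upper = min{1, (1 − p₀)/p₁} = 0.63719 / 0.68287 ≈ 0.9331

0.469 ≤ PN ≤ 0.933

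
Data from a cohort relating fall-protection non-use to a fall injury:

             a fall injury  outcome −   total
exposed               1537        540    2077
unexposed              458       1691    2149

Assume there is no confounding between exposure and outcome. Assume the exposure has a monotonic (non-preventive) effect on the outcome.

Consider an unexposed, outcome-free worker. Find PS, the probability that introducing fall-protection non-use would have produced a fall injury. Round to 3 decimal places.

PS ≈ 0.670

p₁ = P(outcome | exposed) = 1537/2077 = 0.74001
p₀ = P(outcome | unexposed) = 458/2149 = 0.21312
Under exogeneity and monotonicity, PS = (p₁ − p₀)/(1 − p₀).
PS = (0.74001 − 0.21312) / 0.78688 ≈ 0.6696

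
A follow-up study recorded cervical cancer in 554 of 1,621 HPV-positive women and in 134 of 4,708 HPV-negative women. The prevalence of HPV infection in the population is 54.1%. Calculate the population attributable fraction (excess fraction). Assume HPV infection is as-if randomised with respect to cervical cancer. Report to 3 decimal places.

p₁ = P(outcome | exposed) = 554/1621 = 0.34176
p₀ = P(outcome | unexposed) = 134/4708 = 0.028462
Overall risk P(Y=1) = π·p₁ + (1−π)·p₀ = 0.541×0.34176 + 0.459×0.028462 = 0.19796.
Under exogeneity, PAF = [P(Y=1) − p₀] / P(Y=1).
PAF = (0.19796 − 0.028462) / 0.19796 ≈ 0.8562

PAF ≈ 0.856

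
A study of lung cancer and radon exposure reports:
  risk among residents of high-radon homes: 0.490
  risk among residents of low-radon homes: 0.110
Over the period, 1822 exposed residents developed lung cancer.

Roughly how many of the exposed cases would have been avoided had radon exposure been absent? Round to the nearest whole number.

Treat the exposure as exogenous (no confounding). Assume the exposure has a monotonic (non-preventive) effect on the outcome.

Let p₁ = 0.49, p₀ = 0.11.
PN = (p₁ − p₀)/p₁ = (0.49 − 0.11) / 0.49 ≈ 0.77551.
Attributable cases ≈ PN × (exposed cases) = 0.77551 × 1822 ≈ 1412.98.

about 1413 cases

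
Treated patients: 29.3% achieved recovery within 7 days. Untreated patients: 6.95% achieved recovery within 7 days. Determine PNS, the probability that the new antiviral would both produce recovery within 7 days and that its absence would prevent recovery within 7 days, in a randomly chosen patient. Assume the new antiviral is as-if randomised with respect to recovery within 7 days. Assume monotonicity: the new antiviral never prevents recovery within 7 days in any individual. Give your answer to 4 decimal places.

p₁ = 0.293, p₀ = 0.0695.
Under exogeneity and monotonicity, PNS = p₁ − p₀.
PNS = 0.293 − 0.0695 = 0.2235

PNS ≈ 0.2235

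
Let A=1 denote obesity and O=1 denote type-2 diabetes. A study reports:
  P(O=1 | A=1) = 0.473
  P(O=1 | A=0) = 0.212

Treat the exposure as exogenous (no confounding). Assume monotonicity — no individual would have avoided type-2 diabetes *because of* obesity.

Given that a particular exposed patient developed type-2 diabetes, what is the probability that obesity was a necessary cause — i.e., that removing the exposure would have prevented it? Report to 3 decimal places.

PN ≈ 0.552

Let p₁ = 0.473, p₀ = 0.212.
Under exogeneity and monotonicity, PN = (p₁ − p₀) / p₁.
PN = (0.473 − 0.212) / 0.473 = 0.261 / 0.473 ≈ 0.5518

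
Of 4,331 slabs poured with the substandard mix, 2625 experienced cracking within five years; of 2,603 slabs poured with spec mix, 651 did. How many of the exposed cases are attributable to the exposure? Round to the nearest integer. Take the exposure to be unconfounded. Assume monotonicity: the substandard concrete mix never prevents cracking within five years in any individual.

about 1542 cases

p₁ = P(outcome | exposed) = 2625/4331 = 0.6061
p₀ = P(outcome | unexposed) = 651/2603 = 0.2501
PN = (p₁ − p₀)/p₁ = (0.6061 − 0.2501) / 0.6061 ≈ 0.58737.
Attributable cases ≈ PN × (exposed cases) = 0.58737 × 2625 ≈ 1541.83.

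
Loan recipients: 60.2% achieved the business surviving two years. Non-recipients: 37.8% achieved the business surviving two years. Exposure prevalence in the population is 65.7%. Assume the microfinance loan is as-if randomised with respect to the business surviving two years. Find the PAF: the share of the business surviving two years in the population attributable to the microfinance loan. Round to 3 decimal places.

PAF ≈ 0.280

p₁ = 0.602, p₀ = 0.378.
Overall risk P(Y=1) = π·p₁ + (1−π)·p₀ = 0.657×0.602 + 0.343×0.378 = 0.52517.
Under exogeneity, PAF = [P(Y=1) − p₀] / P(Y=1).
PAF = (0.52517 − 0.378) / 0.52517 ≈ 0.2802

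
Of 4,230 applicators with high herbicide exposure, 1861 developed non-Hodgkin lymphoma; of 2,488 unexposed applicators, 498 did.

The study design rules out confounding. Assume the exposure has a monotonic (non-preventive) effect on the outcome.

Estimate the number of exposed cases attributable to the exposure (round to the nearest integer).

p₁ = P(outcome | exposed) = 1861/4230 = 0.43995
p₀ = P(outcome | unexposed) = 498/2488 = 0.20016
PN = (p₁ − p₀)/p₁ = (0.43995 − 0.20016) / 0.43995 ≈ 0.54504.
Attributable cases ≈ PN × (exposed cases) = 0.54504 × 1861 ≈ 1014.32.

about 1014 cases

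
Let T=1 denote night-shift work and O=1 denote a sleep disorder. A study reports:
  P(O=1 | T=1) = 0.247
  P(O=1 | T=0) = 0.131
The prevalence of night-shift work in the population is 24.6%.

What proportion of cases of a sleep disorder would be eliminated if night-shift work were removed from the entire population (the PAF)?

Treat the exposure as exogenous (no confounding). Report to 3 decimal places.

PAF ≈ 0.179

Let p₁ = 0.247, p₀ = 0.131.
Overall risk P(Y=1) = π·p₁ + (1−π)·p₀ = 0.246×0.247 + 0.754×0.131 = 0.15954.
Under exogeneity, PAF = [P(Y=1) − p₀] / P(Y=1).
PAF = (0.15954 − 0.131) / 0.15954 ≈ 0.1789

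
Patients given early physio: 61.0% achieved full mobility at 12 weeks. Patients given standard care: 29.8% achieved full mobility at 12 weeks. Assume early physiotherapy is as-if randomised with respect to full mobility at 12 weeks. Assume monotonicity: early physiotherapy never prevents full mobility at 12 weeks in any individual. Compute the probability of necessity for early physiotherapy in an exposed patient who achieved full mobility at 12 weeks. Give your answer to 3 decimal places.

p₁ = 0.61, p₀ = 0.298.
Under exogeneity and monotonicity, PN = (p₁ − p₀) / p₁.
PN = (0.61 − 0.298) / 0.61 = 0.312 / 0.61 ≈ 0.5115

PN ≈ 0.511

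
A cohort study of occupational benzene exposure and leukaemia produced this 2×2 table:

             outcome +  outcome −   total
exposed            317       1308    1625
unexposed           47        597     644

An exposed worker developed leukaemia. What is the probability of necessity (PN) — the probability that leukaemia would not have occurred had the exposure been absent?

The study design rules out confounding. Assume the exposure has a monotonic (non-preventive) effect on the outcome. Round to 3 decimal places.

PN ≈ 0.626

p₁ = P(outcome | exposed) = 317/1625 = 0.19508
p₀ = P(outcome | unexposed) = 47/644 = 0.072981
Under exogeneity and monotonicity, PN = (p₁ − p₀) / p₁.
PN = (0.19508 − 0.072981) / 0.19508 = 0.1221 / 0.19508 ≈ 0.6259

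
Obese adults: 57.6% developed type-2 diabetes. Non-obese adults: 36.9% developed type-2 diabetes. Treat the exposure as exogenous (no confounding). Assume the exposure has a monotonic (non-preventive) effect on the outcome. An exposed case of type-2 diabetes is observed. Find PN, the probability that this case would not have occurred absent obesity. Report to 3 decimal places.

p₁ = 0.576, p₀ = 0.369.
Under exogeneity and monotonicity, PN = (p₁ − p₀) / p₁.
PN = (0.576 − 0.369) / 0.576 = 0.207 / 0.576 ≈ 0.3594

PN ≈ 0.359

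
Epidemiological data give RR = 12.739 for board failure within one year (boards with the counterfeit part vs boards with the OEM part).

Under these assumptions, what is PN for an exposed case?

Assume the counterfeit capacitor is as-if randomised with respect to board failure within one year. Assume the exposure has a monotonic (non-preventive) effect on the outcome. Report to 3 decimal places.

Under exogeneity and monotonicity, PN = (RR − 1) / RR = 1 − 1/RR.
PN = (12.739 − 1) / 12.739 = 11.74 / 12.739 ≈ 0.9215

PN ≈ 0.922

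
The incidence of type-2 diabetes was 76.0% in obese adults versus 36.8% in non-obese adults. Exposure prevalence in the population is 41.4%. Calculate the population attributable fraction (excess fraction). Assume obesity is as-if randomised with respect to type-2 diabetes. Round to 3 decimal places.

PAF ≈ 0.306

p₁ = 0.76, p₀ = 0.368.
Overall risk P(Y=1) = π·p₁ + (1−π)·p₀ = 0.414×0.76 + 0.586×0.368 = 0.53029.
Under exogeneity, PAF = [P(Y=1) − p₀] / P(Y=1).
PAF = (0.53029 − 0.368) / 0.53029 ≈ 0.3060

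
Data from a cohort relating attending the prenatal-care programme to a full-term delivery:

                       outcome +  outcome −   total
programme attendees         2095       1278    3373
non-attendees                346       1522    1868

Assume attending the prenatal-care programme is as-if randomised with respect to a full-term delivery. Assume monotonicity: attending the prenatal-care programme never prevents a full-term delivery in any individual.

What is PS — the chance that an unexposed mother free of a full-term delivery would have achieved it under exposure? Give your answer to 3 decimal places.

p₁ = P(outcome | exposed) = 2095/3373 = 0.62111
p₀ = P(outcome | unexposed) = 346/1868 = 0.18522
Under exogeneity and monotonicity, PS = (p₁ − p₀) / (1 − p₀).
PS = (0.62111 − 0.18522) / (1 − 0.18522) = 0.43588 / 0.81478 ≈ 0.5350

PS ≈ 0.535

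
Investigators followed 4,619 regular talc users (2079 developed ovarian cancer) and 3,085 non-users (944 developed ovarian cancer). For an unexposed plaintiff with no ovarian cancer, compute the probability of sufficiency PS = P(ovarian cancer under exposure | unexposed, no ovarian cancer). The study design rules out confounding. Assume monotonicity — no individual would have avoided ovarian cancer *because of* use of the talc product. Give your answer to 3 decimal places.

p₁ = P(outcome | exposed) = 2079/4619 = 0.4501
p₀ = P(outcome | unexposed) = 944/3085 = 0.306
Under exogeneity and monotonicity, PS = (p₁ − p₀) / (1 − p₀).
PS = (0.4501 − 0.306) / (1 − 0.306) = 0.1441 / 0.694 ≈ 0.2076

PS ≈ 0.208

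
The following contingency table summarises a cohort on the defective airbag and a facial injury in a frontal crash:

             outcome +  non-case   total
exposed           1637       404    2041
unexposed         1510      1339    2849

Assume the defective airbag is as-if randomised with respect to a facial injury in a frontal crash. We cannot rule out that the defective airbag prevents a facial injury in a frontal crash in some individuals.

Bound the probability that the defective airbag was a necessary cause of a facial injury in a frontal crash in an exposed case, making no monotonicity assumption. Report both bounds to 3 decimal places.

p₁ = P(outcome | exposed) = 1637/2041 = 0.80206
p₀ = P(outcome | unexposed) = 1510/2849 = 0.53001
Under exogeneity alone the bounds on PN are max{0,(p₁−p₀)/p₁} ≤ PN ≤ min{1,(1−p₀)/p₁}.
  lower = (p₁ − p₀)/p₁ = 0.27205 / 0.80206 ≈ 0.3392
  upper = min{1, (1 − p₀)/p₁} = 0.46999 / 0.80206 ≈ 0.5860

0.339 ≤ PN ≤ 0.586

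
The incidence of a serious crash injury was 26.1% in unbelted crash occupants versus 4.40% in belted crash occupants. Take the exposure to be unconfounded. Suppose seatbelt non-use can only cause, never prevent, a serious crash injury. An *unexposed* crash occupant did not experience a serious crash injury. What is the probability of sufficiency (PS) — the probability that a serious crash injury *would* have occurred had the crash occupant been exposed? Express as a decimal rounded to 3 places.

p₁ = 0.261, p₀ = 0.044.
Under exogeneity and monotonicity, PS = (p₁ − p₀) / (1 − p₀).
PS = (0.261 − 0.044) / (1 − 0.044) = 0.217 / 0.956 ≈ 0.2270

PS ≈ 0.227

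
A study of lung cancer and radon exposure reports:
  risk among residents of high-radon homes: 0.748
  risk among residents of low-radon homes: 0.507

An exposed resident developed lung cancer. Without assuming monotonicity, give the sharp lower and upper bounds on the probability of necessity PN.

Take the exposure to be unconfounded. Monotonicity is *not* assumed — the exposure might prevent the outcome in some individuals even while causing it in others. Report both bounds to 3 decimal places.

Let p₁ = 0.748, p₀ = 0.507.
Under exogeneity alone the bounds on PN are max{0,(p₁−p₀)/p₁} ≤ PN ≤ min{1,(1−p₀)/p₁}.
  lower = (p₁ − p₀)/p₁ = 0.241 / 0.748 ≈ 0.3222
  upper = min{1, (1 − p₀)/p₁} = 0.493 / 0.748 ≈ 0.6591

0.322 ≤ PN ≤ 0.659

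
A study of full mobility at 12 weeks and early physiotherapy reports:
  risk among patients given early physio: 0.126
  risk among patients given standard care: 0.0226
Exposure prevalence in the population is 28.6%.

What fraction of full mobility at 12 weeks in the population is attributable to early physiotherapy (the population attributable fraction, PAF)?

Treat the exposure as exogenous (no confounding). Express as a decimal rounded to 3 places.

PAF ≈ 0.567

Let p₁ = 0.126, p₀ = 0.0226.
Overall risk P(Y=1) = π·p₁ + (1−π)·p₀ = 0.286×0.126 + 0.714×0.0226 = 0.052172.
Under exogeneity, PAF = [P(Y=1) − p₀] / P(Y=1).
PAF = (0.052172 − 0.0226) / 0.052172 ≈ 0.5668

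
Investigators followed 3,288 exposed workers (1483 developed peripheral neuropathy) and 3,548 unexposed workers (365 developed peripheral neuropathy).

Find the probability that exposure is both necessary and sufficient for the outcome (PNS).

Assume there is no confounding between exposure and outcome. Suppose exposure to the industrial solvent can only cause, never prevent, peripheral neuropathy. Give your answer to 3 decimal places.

p₁ = P(outcome | exposed) = 1483/3288 = 0.45103
p₀ = P(outcome | unexposed) = 365/3548 = 0.10287
Under exogeneity and monotonicity, PNS = p₁ − p₀.
PNS = 0.45103 − 0.10287 = 0.34816

PNS ≈ 0.348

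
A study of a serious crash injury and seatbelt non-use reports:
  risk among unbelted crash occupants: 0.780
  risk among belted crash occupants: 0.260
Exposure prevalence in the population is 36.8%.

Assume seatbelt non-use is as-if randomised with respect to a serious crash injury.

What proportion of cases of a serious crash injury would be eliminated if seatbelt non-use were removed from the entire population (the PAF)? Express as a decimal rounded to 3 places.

PAF ≈ 0.424

Let p₁ = 0.78, p₀ = 0.26.
Overall risk P(Y=1) = π·p₁ + (1−π)·p₀ = 0.368×0.78 + 0.632×0.26 = 0.45136.
Under exogeneity, PAF = [P(Y=1) − p₀] / P(Y=1).
PAF = (0.45136 − 0.26) / 0.45136 ≈ 0.4240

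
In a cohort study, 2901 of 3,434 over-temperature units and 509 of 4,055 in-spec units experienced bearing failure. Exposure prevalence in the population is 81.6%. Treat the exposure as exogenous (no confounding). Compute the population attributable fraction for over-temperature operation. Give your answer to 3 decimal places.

p₁ = P(outcome | exposed) = 2901/3434 = 0.84479
p₀ = P(outcome | unexposed) = 509/4055 = 0.12552
Overall risk P(Y=1) = π·p₁ + (1−π)·p₀ = 0.816×0.84479 + 0.184×0.12552 = 0.71244.
Under exogeneity, PAF = [P(Y=1) − p₀] / P(Y=1).
PAF = (0.71244 − 0.12552) / 0.71244 ≈ 0.8238

PAF ≈ 0.824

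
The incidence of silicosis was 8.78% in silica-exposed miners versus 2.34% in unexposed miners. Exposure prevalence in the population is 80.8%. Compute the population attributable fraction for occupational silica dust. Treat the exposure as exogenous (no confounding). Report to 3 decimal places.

PAF ≈ 0.690

p₁ = 0.0878, p₀ = 0.0234.
Overall risk P(Y=1) = π·p₁ + (1−π)·p₀ = 0.808×0.0878 + 0.192×0.0234 = 0.075435.
Under exogeneity, PAF = [P(Y=1) − p₀] / P(Y=1).
PAF = (0.075435 − 0.0234) / 0.075435 ≈ 0.6898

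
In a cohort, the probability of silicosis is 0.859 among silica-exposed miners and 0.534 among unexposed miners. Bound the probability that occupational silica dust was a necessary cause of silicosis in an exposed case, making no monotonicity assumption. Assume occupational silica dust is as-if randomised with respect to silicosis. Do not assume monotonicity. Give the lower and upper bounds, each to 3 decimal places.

0.378 ≤ PN ≤ 0.542

Let p₁ = 0.859, p₀ = 0.534.
Under exogeneity alone the bounds on PN are max{0,(p₁−p₀)/p₁} ≤ PN ≤ min{1,(1−p₀)/p₁}.
  lower = (p₁ − p₀)/p₁ = 0.325 / 0.859 ≈ 0.3783
  upper = min{1, (1 − p₀)/p₁} = 0.466 / 0.859 ≈ 0.5425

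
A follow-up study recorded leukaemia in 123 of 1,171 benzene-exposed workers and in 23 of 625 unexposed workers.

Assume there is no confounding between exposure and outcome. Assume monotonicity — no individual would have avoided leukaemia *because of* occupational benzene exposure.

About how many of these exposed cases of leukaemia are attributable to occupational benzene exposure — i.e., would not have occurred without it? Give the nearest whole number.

about 80 cases

p₁ = P(outcome | exposed) = 123/1171 = 0.10504
p₀ = P(outcome | unexposed) = 23/625 = 0.0368
PN = (p₁ − p₀)/p₁ = (0.10504 − 0.0368) / 0.10504 ≈ 0.64965.
Attributable cases ≈ PN × (exposed cases) = 0.64965 × 123 ≈ 79.91.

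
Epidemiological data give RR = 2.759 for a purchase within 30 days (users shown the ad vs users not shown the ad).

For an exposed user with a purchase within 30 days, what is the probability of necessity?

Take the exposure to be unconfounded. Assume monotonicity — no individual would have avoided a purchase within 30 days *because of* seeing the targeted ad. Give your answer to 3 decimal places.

PN ≈ 0.638

Under exogeneity and monotonicity, PN = (RR − 1) / RR = 1 − 1/RR.
PN = (2.759 − 1) / 2.759 = 1.759 / 2.759 ≈ 0.6375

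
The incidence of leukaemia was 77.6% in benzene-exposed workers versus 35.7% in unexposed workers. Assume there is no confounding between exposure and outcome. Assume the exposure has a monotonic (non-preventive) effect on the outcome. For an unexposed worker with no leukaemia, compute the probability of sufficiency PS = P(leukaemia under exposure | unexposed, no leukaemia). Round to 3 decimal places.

PS ≈ 0.652

p₁ = 0.776, p₀ = 0.357.
Under exogeneity and monotonicity, PS = (p₁ − p₀) / (1 − p₀).
PS = (0.776 − 0.357) / (1 − 0.357) = 0.419 / 0.643 ≈ 0.6516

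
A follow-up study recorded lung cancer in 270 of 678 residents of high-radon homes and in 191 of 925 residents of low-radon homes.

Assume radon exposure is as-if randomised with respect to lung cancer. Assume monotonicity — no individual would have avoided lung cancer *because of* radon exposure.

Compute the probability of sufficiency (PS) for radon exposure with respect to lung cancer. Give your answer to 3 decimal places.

PS ≈ 0.242

p₁ = P(outcome | exposed) = 270/678 = 0.39823
p₀ = P(outcome | unexposed) = 191/925 = 0.20649
Under exogeneity and monotonicity, PS = (p₁ − p₀) / (1 − p₀).
PS = (0.39823 − 0.20649) / (1 − 0.20649) = 0.19174 / 0.79351 ≈ 0.2416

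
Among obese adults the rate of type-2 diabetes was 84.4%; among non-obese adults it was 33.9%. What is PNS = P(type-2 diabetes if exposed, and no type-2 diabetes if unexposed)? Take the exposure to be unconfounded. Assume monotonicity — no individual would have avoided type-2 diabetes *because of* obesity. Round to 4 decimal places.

PNS ≈ 0.5050

p₁ = 0.844, p₀ = 0.339.
Under exogeneity and monotonicity, PNS = p₁ − p₀.
PNS = 0.844 − 0.339 = 0.505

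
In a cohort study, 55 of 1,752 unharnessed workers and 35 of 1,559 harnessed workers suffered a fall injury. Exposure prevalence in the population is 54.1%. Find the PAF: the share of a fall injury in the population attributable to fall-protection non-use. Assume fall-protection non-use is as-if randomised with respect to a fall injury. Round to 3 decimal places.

p₁ = P(outcome | exposed) = 55/1752 = 0.031393
p₀ = P(outcome | unexposed) = 35/1559 = 0.02245
Overall risk P(Y=1) = π·p₁ + (1−π)·p₀ = 0.541×0.031393 + 0.459×0.02245 = 0.027288.
Under exogeneity, PAF = [P(Y=1) − p₀] / P(Y=1).
PAF = (0.027288 − 0.02245) / 0.027288 ≈ 0.1773

PAF ≈ 0.177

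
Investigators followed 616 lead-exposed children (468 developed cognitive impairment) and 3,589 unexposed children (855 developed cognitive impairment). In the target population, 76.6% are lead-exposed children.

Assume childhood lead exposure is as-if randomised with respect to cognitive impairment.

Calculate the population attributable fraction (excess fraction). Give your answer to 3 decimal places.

PAF ≈ 0.626

p₁ = P(outcome | exposed) = 468/616 = 0.75974
p₀ = P(outcome | unexposed) = 855/3589 = 0.23823
Overall risk P(Y=1) = π·p₁ + (1−π)·p₀ = 0.766×0.75974 + 0.234×0.23823 = 0.63771.
Under exogeneity, PAF = [P(Y=1) − p₀] / P(Y=1).
PAF = (0.63771 − 0.23823) / 0.63771 ≈ 0.6264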